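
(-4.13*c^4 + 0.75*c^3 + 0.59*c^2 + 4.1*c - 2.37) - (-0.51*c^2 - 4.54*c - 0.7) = -4.13*c^4 + 0.75*c^3 + 1.1*c^2 + 8.64*c - 1.67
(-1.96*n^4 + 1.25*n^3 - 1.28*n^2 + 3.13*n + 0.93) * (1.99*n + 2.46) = -3.9004*n^5 - 2.3341*n^4 + 0.5278*n^3 + 3.0799*n^2 + 9.5505*n + 2.2878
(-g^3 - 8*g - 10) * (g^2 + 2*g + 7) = -g^5 - 2*g^4 - 15*g^3 - 26*g^2 - 76*g - 70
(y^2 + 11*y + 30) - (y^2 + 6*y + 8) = 5*y + 22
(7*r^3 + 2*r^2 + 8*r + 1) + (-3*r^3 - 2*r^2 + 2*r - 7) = 4*r^3 + 10*r - 6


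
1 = 1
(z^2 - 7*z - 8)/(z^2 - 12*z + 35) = (z^2 - 7*z - 8)/(z^2 - 12*z + 35)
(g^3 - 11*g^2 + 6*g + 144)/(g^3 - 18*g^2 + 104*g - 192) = (g + 3)/(g - 4)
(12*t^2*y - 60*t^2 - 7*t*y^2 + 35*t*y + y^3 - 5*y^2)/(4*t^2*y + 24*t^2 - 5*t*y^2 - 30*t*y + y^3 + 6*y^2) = (-3*t*y + 15*t + y^2 - 5*y)/(-t*y - 6*t + y^2 + 6*y)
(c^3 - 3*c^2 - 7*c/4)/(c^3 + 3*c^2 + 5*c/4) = (2*c - 7)/(2*c + 5)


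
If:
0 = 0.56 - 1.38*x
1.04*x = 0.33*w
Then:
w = 1.28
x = 0.41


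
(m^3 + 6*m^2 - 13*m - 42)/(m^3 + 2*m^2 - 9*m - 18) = (m + 7)/(m + 3)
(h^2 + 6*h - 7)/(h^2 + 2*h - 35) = (h - 1)/(h - 5)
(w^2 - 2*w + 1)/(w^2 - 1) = (w - 1)/(w + 1)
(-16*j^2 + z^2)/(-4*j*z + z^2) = (4*j + z)/z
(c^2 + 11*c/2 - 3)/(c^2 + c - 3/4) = 2*(c + 6)/(2*c + 3)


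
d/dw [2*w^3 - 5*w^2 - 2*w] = 6*w^2 - 10*w - 2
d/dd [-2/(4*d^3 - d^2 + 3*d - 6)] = 2*(12*d^2 - 2*d + 3)/(4*d^3 - d^2 + 3*d - 6)^2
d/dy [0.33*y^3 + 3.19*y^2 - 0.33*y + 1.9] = 0.99*y^2 + 6.38*y - 0.33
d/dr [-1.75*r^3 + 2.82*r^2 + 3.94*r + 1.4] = -5.25*r^2 + 5.64*r + 3.94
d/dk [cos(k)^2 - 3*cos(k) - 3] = (3 - 2*cos(k))*sin(k)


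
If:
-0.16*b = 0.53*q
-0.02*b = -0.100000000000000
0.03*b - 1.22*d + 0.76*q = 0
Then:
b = 5.00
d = -0.82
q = -1.51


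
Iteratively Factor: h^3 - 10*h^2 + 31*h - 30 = (h - 5)*(h^2 - 5*h + 6) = (h - 5)*(h - 2)*(h - 3)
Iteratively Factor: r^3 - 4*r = (r - 2)*(r^2 + 2*r) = r*(r - 2)*(r + 2)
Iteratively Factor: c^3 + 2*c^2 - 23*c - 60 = (c + 3)*(c^2 - c - 20) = (c + 3)*(c + 4)*(c - 5)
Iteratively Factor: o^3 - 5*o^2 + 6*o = (o)*(o^2 - 5*o + 6) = o*(o - 2)*(o - 3)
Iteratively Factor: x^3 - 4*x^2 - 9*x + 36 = (x - 3)*(x^2 - x - 12) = (x - 3)*(x + 3)*(x - 4)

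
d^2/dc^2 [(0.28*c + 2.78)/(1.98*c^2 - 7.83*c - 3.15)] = ((-3.3264*c - 6.624)*(-1.98*c^2 + 7.83*c + 3.15) - (0.28*c + 2.78)*(3.96*c - 7.83)*(7.92*c - 15.66))/(-1.98*c^2 + 7.83*c + 3.15)^3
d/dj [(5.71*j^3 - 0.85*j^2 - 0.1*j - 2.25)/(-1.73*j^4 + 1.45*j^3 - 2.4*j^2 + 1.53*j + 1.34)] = (9.8783*j^6 - 2.941*j^5 - 12.9905*j^4 + 2.1926*j^3 + 31.2012*j^2 - 13.078*j + 3.3085)/(2.9929*j^8 - 5.017*j^7 + 10.4065*j^6 - 12.2538*j^5 + 5.5606*j^4 - 3.458*j^3 - 4.0911*j^2 + 4.1004*j + 1.7956)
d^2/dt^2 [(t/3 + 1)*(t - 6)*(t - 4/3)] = 2*t - 26/9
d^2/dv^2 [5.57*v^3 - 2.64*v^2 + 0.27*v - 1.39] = 33.42*v - 5.28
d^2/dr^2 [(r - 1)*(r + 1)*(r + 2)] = 6*r + 4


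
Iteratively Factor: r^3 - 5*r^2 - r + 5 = (r + 1)*(r^2 - 6*r + 5) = (r - 5)*(r + 1)*(r - 1)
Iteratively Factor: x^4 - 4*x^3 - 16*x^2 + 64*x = (x)*(x^3 - 4*x^2 - 16*x + 64) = x*(x - 4)*(x^2 - 16) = x*(x - 4)^2*(x + 4)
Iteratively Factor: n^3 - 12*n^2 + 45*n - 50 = (n - 5)*(n^2 - 7*n + 10) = (n - 5)*(n - 2)*(n - 5)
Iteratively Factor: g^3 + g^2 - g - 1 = (g - 1)*(g^2 + 2*g + 1) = (g - 1)*(g + 1)*(g + 1)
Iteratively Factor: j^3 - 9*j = (j + 3)*(j^2 - 3*j) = j*(j + 3)*(j - 3)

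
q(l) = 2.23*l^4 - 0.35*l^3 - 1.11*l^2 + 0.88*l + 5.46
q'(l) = 8.92*l^3 - 1.05*l^2 - 2.22*l + 0.88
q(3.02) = 173.85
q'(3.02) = 230.29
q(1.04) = 7.39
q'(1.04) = 7.47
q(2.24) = 54.07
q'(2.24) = 90.89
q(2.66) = 105.00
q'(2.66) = 155.43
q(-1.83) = 27.29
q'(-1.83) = -53.24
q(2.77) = 123.23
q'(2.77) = 176.26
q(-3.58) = 370.44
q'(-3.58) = -413.90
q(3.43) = 289.96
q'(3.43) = 340.87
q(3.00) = 169.29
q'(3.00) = 225.61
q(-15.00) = 113817.51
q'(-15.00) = -30307.07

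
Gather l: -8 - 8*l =-8*l - 8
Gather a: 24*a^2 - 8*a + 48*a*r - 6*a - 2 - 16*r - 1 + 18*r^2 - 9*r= 24*a^2 + a*(48*r - 14) + 18*r^2 - 25*r - 3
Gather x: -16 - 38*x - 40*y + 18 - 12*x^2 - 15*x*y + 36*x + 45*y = -12*x^2 + x*(-15*y - 2) + 5*y + 2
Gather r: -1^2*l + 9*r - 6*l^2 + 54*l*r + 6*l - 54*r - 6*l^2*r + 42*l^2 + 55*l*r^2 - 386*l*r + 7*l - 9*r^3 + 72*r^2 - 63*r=36*l^2 + 12*l - 9*r^3 + r^2*(55*l + 72) + r*(-6*l^2 - 332*l - 108)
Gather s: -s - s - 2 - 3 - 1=-2*s - 6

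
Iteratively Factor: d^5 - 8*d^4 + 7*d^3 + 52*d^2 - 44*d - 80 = (d - 4)*(d^4 - 4*d^3 - 9*d^2 + 16*d + 20) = (d - 4)*(d - 2)*(d^3 - 2*d^2 - 13*d - 10) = (d - 5)*(d - 4)*(d - 2)*(d^2 + 3*d + 2) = (d - 5)*(d - 4)*(d - 2)*(d + 1)*(d + 2)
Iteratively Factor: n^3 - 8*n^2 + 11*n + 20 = (n - 4)*(n^2 - 4*n - 5) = (n - 4)*(n + 1)*(n - 5)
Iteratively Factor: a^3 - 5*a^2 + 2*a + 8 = (a + 1)*(a^2 - 6*a + 8) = (a - 4)*(a + 1)*(a - 2)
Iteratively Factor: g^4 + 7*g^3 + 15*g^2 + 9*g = (g)*(g^3 + 7*g^2 + 15*g + 9) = g*(g + 1)*(g^2 + 6*g + 9) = g*(g + 1)*(g + 3)*(g + 3)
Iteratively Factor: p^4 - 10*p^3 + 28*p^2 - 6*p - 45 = (p - 5)*(p^3 - 5*p^2 + 3*p + 9) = (p - 5)*(p - 3)*(p^2 - 2*p - 3) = (p - 5)*(p - 3)^2*(p + 1)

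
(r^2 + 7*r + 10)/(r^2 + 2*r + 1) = (r^2 + 7*r + 10)/(r^2 + 2*r + 1)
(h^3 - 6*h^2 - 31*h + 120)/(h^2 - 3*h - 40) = h - 3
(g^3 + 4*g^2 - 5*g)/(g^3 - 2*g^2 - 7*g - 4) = g*(-g^2 - 4*g + 5)/(-g^3 + 2*g^2 + 7*g + 4)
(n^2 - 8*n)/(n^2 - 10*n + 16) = n/(n - 2)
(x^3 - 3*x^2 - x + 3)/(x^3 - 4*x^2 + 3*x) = (x + 1)/x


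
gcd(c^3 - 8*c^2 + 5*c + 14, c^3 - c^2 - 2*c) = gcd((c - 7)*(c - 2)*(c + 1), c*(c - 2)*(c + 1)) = c^2 - c - 2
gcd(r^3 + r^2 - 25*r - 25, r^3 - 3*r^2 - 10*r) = r - 5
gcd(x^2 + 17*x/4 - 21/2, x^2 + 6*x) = x + 6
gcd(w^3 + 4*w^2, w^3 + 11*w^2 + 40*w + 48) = w + 4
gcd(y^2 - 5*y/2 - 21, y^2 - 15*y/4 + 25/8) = 1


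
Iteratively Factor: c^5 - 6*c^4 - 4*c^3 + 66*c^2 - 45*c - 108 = (c + 3)*(c^4 - 9*c^3 + 23*c^2 - 3*c - 36) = (c - 4)*(c + 3)*(c^3 - 5*c^2 + 3*c + 9) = (c - 4)*(c - 3)*(c + 3)*(c^2 - 2*c - 3) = (c - 4)*(c - 3)*(c + 1)*(c + 3)*(c - 3)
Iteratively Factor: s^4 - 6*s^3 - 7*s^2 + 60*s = (s)*(s^3 - 6*s^2 - 7*s + 60) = s*(s - 4)*(s^2 - 2*s - 15) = s*(s - 4)*(s + 3)*(s - 5)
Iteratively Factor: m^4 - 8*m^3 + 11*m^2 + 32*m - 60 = (m - 2)*(m^3 - 6*m^2 - m + 30) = (m - 2)*(m + 2)*(m^2 - 8*m + 15) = (m - 3)*(m - 2)*(m + 2)*(m - 5)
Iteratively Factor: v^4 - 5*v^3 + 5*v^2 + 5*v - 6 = (v - 3)*(v^3 - 2*v^2 - v + 2) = (v - 3)*(v - 1)*(v^2 - v - 2) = (v - 3)*(v - 1)*(v + 1)*(v - 2)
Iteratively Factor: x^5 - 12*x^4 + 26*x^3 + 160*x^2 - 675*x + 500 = (x - 1)*(x^4 - 11*x^3 + 15*x^2 + 175*x - 500) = (x - 5)*(x - 1)*(x^3 - 6*x^2 - 15*x + 100) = (x - 5)^2*(x - 1)*(x^2 - x - 20) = (x - 5)^2*(x - 1)*(x + 4)*(x - 5)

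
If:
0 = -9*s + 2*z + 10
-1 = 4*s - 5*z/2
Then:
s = 54/29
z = 98/29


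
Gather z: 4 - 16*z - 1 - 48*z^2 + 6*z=-48*z^2 - 10*z + 3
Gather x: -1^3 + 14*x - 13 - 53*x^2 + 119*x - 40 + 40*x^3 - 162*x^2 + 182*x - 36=40*x^3 - 215*x^2 + 315*x - 90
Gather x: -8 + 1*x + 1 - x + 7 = 0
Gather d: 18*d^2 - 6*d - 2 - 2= 18*d^2 - 6*d - 4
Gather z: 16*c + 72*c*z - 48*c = 72*c*z - 32*c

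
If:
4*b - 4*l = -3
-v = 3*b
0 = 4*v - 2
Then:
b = -1/6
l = 7/12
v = 1/2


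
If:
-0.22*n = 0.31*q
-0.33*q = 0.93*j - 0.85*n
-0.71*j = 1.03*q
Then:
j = 0.00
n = 0.00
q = 0.00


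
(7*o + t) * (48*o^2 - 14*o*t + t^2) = 336*o^3 - 50*o^2*t - 7*o*t^2 + t^3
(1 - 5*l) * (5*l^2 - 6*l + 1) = -25*l^3 + 35*l^2 - 11*l + 1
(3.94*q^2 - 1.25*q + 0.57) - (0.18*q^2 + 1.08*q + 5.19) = 3.76*q^2 - 2.33*q - 4.62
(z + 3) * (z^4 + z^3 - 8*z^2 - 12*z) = z^5 + 4*z^4 - 5*z^3 - 36*z^2 - 36*z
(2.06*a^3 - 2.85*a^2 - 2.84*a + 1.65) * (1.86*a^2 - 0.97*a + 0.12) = 3.8316*a^5 - 7.2992*a^4 - 2.2707*a^3 + 5.4818*a^2 - 1.9413*a + 0.198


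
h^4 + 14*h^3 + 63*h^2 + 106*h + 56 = (h + 1)*(h + 2)*(h + 4)*(h + 7)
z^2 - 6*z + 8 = (z - 4)*(z - 2)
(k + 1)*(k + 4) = k^2 + 5*k + 4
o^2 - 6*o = o*(o - 6)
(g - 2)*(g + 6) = g^2 + 4*g - 12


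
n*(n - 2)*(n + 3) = n^3 + n^2 - 6*n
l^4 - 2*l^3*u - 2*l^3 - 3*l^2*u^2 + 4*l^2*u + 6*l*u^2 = l*(l - 2)*(l - 3*u)*(l + u)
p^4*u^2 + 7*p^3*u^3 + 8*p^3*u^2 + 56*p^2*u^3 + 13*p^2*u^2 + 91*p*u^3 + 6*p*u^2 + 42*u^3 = (p + 6)*(p + 7*u)*(p*u + u)^2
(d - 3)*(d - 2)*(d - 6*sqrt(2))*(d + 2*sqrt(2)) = d^4 - 4*sqrt(2)*d^3 - 5*d^3 - 18*d^2 + 20*sqrt(2)*d^2 - 24*sqrt(2)*d + 120*d - 144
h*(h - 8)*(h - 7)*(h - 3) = h^4 - 18*h^3 + 101*h^2 - 168*h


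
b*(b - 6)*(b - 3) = b^3 - 9*b^2 + 18*b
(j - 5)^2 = j^2 - 10*j + 25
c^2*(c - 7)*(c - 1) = c^4 - 8*c^3 + 7*c^2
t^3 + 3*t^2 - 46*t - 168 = (t - 7)*(t + 4)*(t + 6)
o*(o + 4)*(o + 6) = o^3 + 10*o^2 + 24*o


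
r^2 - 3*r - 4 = (r - 4)*(r + 1)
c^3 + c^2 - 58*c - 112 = (c - 8)*(c + 2)*(c + 7)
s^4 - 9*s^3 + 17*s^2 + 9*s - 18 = (s - 6)*(s - 3)*(s - 1)*(s + 1)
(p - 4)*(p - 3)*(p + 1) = p^3 - 6*p^2 + 5*p + 12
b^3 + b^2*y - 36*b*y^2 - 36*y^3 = (b - 6*y)*(b + y)*(b + 6*y)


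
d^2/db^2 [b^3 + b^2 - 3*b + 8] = 6*b + 2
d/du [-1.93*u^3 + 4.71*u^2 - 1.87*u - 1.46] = -5.79*u^2 + 9.42*u - 1.87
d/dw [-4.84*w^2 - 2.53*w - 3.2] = -9.68*w - 2.53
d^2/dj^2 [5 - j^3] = -6*j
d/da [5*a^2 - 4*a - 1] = 10*a - 4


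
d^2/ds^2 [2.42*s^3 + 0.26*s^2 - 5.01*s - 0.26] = 14.52*s + 0.52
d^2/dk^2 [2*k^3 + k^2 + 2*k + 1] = 12*k + 2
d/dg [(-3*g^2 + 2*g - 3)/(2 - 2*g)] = (3*g^2 - 6*g - 1)/(2*(g^2 - 2*g + 1))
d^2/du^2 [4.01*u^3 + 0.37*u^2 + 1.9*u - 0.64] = 24.06*u + 0.74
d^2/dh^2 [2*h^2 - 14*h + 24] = 4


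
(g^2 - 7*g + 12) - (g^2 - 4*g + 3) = 9 - 3*g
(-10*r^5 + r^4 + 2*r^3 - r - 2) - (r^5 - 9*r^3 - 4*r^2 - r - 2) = -11*r^5 + r^4 + 11*r^3 + 4*r^2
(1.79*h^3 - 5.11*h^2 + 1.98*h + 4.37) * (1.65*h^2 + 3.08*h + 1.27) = 2.9535*h^5 - 2.9183*h^4 - 10.1985*h^3 + 6.8192*h^2 + 15.9742*h + 5.5499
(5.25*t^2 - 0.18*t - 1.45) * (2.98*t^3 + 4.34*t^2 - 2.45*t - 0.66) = 15.645*t^5 + 22.2486*t^4 - 17.9647*t^3 - 9.317*t^2 + 3.6713*t + 0.957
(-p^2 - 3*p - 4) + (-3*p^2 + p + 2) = -4*p^2 - 2*p - 2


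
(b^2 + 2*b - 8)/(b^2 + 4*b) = (b - 2)/b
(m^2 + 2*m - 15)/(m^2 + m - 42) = (m^2 + 2*m - 15)/(m^2 + m - 42)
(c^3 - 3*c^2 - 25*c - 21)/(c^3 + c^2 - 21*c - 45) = (c^2 - 6*c - 7)/(c^2 - 2*c - 15)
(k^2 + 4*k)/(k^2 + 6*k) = (k + 4)/(k + 6)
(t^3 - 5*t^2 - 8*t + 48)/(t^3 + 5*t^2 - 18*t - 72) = (t - 4)/(t + 6)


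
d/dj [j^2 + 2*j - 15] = 2*j + 2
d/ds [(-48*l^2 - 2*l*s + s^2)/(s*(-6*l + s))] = 4*l*(-72*l^2 + 24*l*s - s^2)/(s^2*(36*l^2 - 12*l*s + s^2))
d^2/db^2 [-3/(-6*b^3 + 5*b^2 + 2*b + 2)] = 6*((5 - 18*b)*(-6*b^3 + 5*b^2 + 2*b + 2) - 4*(-9*b^2 + 5*b + 1)^2)/(-6*b^3 + 5*b^2 + 2*b + 2)^3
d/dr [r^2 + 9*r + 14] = 2*r + 9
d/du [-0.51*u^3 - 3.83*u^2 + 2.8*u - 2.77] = -1.53*u^2 - 7.66*u + 2.8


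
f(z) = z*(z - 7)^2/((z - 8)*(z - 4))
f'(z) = -z*(z - 7)^2/((z - 8)*(z - 4)^2) + z*(2*z - 14)/((z - 8)*(z - 4)) - z*(z - 7)^2/((z - 8)^2*(z - 4)) + (z - 7)^2/((z - 8)*(z - 4))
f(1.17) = 2.06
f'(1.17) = 2.08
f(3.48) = 18.35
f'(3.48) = 34.19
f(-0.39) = -0.58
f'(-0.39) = 1.44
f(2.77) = 7.70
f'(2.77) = 6.88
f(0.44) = 0.70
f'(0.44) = 1.68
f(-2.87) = -3.74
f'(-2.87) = 1.17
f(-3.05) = -3.95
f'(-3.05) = 1.16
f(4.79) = -9.23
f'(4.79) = 15.23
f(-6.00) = -7.24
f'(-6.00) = 1.08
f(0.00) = 0.00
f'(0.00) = 1.53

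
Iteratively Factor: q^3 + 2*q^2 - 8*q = (q - 2)*(q^2 + 4*q) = (q - 2)*(q + 4)*(q)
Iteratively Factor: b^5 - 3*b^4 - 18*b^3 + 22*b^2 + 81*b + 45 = (b + 3)*(b^4 - 6*b^3 + 22*b + 15) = (b + 1)*(b + 3)*(b^3 - 7*b^2 + 7*b + 15) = (b + 1)^2*(b + 3)*(b^2 - 8*b + 15) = (b - 3)*(b + 1)^2*(b + 3)*(b - 5)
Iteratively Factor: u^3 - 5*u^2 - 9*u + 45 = (u - 3)*(u^2 - 2*u - 15) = (u - 5)*(u - 3)*(u + 3)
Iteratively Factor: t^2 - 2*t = (t)*(t - 2)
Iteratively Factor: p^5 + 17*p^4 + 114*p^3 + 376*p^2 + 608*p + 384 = (p + 3)*(p^4 + 14*p^3 + 72*p^2 + 160*p + 128) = (p + 3)*(p + 4)*(p^3 + 10*p^2 + 32*p + 32) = (p + 2)*(p + 3)*(p + 4)*(p^2 + 8*p + 16) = (p + 2)*(p + 3)*(p + 4)^2*(p + 4)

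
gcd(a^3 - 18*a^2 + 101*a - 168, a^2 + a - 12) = a - 3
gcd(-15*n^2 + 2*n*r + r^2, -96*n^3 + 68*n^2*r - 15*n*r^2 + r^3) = -3*n + r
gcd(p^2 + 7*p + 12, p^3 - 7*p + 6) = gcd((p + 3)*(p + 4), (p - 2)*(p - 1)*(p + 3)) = p + 3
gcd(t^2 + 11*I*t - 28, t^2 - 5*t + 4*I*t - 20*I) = t + 4*I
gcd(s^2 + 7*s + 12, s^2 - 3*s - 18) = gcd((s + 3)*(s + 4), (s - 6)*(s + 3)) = s + 3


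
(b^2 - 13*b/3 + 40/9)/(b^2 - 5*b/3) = (b - 8/3)/b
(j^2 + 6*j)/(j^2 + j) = (j + 6)/(j + 1)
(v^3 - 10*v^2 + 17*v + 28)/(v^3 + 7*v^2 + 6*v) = (v^2 - 11*v + 28)/(v*(v + 6))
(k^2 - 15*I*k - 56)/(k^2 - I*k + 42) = (k - 8*I)/(k + 6*I)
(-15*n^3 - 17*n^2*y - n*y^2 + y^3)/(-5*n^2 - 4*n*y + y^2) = 3*n + y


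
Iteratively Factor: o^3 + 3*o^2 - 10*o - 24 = (o + 2)*(o^2 + o - 12) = (o - 3)*(o + 2)*(o + 4)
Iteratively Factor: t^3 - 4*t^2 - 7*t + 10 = (t - 1)*(t^2 - 3*t - 10) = (t - 1)*(t + 2)*(t - 5)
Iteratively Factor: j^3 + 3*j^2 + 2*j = (j)*(j^2 + 3*j + 2) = j*(j + 1)*(j + 2)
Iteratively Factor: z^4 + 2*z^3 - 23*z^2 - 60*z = (z - 5)*(z^3 + 7*z^2 + 12*z) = (z - 5)*(z + 4)*(z^2 + 3*z) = z*(z - 5)*(z + 4)*(z + 3)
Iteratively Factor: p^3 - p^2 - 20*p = (p - 5)*(p^2 + 4*p) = (p - 5)*(p + 4)*(p)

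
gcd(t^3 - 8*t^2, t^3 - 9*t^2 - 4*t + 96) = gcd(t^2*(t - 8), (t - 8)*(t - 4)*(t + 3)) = t - 8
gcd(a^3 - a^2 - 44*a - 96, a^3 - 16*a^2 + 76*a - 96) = a - 8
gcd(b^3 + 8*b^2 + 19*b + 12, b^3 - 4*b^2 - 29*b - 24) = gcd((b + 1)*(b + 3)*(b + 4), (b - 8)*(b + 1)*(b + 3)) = b^2 + 4*b + 3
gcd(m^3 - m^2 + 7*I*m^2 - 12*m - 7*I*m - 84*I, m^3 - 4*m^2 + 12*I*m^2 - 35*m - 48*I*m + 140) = m^2 + m*(-4 + 7*I) - 28*I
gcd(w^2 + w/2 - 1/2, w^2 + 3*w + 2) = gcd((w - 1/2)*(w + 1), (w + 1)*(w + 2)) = w + 1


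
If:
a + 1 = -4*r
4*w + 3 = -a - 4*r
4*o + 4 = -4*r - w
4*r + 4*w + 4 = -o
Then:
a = 1/2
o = -1/2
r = -3/8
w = -1/2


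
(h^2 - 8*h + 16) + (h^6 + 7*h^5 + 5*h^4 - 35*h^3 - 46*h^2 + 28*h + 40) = h^6 + 7*h^5 + 5*h^4 - 35*h^3 - 45*h^2 + 20*h + 56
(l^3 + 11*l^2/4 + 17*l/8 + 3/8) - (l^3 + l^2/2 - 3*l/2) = 9*l^2/4 + 29*l/8 + 3/8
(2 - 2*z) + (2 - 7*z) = 4 - 9*z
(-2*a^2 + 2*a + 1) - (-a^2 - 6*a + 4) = -a^2 + 8*a - 3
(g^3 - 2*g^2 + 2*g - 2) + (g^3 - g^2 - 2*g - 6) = 2*g^3 - 3*g^2 - 8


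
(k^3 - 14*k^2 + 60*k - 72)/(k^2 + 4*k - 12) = (k^2 - 12*k + 36)/(k + 6)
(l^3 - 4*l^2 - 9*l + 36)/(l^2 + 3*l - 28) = (l^2 - 9)/(l + 7)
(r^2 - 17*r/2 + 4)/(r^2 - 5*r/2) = (2*r^2 - 17*r + 8)/(r*(2*r - 5))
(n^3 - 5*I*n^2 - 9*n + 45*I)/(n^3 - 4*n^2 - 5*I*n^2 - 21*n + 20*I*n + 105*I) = (n - 3)/(n - 7)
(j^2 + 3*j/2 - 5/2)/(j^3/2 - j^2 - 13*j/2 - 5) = (-2*j^2 - 3*j + 5)/(-j^3 + 2*j^2 + 13*j + 10)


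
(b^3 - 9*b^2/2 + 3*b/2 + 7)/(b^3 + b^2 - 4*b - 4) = (b - 7/2)/(b + 2)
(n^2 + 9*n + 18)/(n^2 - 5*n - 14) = (n^2 + 9*n + 18)/(n^2 - 5*n - 14)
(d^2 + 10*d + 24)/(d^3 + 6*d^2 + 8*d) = (d + 6)/(d*(d + 2))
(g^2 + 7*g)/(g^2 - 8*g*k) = (g + 7)/(g - 8*k)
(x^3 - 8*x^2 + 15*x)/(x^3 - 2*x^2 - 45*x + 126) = x*(x - 5)/(x^2 + x - 42)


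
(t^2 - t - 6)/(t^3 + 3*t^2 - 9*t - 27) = (t + 2)/(t^2 + 6*t + 9)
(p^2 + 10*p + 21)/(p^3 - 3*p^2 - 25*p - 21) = (p + 7)/(p^2 - 6*p - 7)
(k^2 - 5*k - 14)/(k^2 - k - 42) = (k + 2)/(k + 6)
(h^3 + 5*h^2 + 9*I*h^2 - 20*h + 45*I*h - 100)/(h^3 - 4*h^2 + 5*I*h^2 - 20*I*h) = (h^2 + h*(5 + 4*I) + 20*I)/(h*(h - 4))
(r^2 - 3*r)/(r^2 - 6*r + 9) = r/(r - 3)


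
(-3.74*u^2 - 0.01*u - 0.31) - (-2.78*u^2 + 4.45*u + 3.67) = -0.96*u^2 - 4.46*u - 3.98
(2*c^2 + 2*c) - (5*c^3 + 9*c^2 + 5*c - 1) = -5*c^3 - 7*c^2 - 3*c + 1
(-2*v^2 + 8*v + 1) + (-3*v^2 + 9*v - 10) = -5*v^2 + 17*v - 9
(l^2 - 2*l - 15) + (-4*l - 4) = l^2 - 6*l - 19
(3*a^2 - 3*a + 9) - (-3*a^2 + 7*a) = 6*a^2 - 10*a + 9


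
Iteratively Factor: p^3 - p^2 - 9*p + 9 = (p - 1)*(p^2 - 9) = (p - 3)*(p - 1)*(p + 3)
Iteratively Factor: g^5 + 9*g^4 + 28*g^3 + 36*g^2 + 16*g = (g + 1)*(g^4 + 8*g^3 + 20*g^2 + 16*g) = (g + 1)*(g + 2)*(g^3 + 6*g^2 + 8*g) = g*(g + 1)*(g + 2)*(g^2 + 6*g + 8) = g*(g + 1)*(g + 2)*(g + 4)*(g + 2)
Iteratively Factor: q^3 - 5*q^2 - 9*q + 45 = (q - 5)*(q^2 - 9) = (q - 5)*(q + 3)*(q - 3)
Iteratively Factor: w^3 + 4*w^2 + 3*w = (w)*(w^2 + 4*w + 3) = w*(w + 3)*(w + 1)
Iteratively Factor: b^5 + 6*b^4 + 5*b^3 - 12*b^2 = (b + 3)*(b^4 + 3*b^3 - 4*b^2) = b*(b + 3)*(b^3 + 3*b^2 - 4*b) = b*(b + 3)*(b + 4)*(b^2 - b) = b*(b - 1)*(b + 3)*(b + 4)*(b)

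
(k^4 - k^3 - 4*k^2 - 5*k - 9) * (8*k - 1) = 8*k^5 - 9*k^4 - 31*k^3 - 36*k^2 - 67*k + 9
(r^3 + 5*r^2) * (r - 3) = r^4 + 2*r^3 - 15*r^2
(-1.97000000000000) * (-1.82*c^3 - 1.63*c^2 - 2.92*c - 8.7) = 3.5854*c^3 + 3.2111*c^2 + 5.7524*c + 17.139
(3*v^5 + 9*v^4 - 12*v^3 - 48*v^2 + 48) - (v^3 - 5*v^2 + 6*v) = 3*v^5 + 9*v^4 - 13*v^3 - 43*v^2 - 6*v + 48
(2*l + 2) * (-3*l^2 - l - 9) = -6*l^3 - 8*l^2 - 20*l - 18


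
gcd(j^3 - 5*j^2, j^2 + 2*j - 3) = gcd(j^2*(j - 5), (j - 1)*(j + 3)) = 1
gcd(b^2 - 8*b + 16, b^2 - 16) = b - 4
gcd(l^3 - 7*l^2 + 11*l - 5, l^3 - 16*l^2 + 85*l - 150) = l - 5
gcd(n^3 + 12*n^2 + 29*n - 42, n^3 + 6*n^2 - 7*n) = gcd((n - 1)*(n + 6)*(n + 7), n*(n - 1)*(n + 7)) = n^2 + 6*n - 7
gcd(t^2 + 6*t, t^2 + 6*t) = t^2 + 6*t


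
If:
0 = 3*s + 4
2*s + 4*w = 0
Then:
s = -4/3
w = 2/3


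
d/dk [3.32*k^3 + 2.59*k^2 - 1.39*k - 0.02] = 9.96*k^2 + 5.18*k - 1.39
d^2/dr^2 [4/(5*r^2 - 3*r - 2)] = 8*(25*r^2 - 15*r - (10*r - 3)^2 - 10)/(-5*r^2 + 3*r + 2)^3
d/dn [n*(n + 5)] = 2*n + 5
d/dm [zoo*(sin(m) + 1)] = zoo*cos(m)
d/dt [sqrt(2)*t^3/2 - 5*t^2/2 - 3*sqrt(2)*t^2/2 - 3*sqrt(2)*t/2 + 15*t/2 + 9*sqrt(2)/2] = 3*sqrt(2)*t^2/2 - 5*t - 3*sqrt(2)*t - 3*sqrt(2)/2 + 15/2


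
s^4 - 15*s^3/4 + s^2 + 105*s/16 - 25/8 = (s - 5/2)*(s - 2)*(s - 1/2)*(s + 5/4)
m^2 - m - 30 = (m - 6)*(m + 5)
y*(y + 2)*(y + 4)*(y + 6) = y^4 + 12*y^3 + 44*y^2 + 48*y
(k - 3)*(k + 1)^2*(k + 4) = k^4 + 3*k^3 - 9*k^2 - 23*k - 12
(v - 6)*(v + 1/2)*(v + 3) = v^3 - 5*v^2/2 - 39*v/2 - 9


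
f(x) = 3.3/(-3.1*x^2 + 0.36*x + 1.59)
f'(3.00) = 0.09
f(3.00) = -0.13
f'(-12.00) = -0.00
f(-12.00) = -0.01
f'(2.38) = 0.21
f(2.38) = -0.22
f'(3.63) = 0.05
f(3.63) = -0.09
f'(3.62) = 0.05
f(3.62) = -0.09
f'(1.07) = 8.36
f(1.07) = -2.10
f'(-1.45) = -1.04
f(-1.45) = -0.61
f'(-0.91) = -11.64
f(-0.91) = -2.53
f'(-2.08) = -0.28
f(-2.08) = -0.26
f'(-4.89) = -0.02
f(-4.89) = -0.04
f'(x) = 3.3*(6.2*x - 0.36)/(-3.1*x^2 + 0.36*x + 1.59)^2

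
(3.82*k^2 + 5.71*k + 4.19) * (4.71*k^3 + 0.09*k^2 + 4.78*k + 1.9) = 17.9922*k^5 + 27.2379*k^4 + 38.5084*k^3 + 34.9289*k^2 + 30.8772*k + 7.961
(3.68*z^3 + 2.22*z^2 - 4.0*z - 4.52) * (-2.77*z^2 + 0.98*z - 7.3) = -10.1936*z^5 - 2.543*z^4 - 13.6084*z^3 - 7.6056*z^2 + 24.7704*z + 32.996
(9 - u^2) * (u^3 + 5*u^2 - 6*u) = -u^5 - 5*u^4 + 15*u^3 + 45*u^2 - 54*u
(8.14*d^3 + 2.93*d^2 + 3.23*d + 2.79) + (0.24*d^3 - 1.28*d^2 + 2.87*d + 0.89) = 8.38*d^3 + 1.65*d^2 + 6.1*d + 3.68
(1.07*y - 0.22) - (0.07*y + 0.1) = 1.0*y - 0.32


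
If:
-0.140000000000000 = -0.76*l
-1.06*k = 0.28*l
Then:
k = -0.05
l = 0.18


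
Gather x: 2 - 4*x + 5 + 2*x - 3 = 4 - 2*x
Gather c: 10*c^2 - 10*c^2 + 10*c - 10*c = 0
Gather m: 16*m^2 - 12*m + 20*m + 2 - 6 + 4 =16*m^2 + 8*m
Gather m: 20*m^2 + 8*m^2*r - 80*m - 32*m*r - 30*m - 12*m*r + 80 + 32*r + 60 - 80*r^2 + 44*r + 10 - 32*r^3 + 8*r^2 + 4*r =m^2*(8*r + 20) + m*(-44*r - 110) - 32*r^3 - 72*r^2 + 80*r + 150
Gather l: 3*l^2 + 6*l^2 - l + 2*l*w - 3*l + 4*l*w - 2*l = 9*l^2 + l*(6*w - 6)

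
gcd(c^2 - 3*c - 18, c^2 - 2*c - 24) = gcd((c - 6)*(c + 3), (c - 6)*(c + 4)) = c - 6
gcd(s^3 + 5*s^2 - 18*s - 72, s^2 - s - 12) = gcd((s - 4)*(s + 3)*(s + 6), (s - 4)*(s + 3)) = s^2 - s - 12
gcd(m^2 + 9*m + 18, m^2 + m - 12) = 1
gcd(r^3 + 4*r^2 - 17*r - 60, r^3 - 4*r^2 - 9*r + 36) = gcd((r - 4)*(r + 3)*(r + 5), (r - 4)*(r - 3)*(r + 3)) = r^2 - r - 12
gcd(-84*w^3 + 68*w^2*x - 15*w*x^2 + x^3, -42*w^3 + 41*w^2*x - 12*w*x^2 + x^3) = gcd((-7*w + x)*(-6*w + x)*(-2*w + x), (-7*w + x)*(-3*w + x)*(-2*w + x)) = 14*w^2 - 9*w*x + x^2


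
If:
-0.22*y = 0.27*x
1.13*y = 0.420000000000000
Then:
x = -0.30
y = 0.37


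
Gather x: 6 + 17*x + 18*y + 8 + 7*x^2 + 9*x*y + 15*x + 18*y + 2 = 7*x^2 + x*(9*y + 32) + 36*y + 16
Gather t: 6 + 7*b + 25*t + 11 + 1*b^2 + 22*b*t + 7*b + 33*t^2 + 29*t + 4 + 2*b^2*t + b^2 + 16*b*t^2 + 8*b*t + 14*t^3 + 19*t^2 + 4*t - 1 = 2*b^2 + 14*b + 14*t^3 + t^2*(16*b + 52) + t*(2*b^2 + 30*b + 58) + 20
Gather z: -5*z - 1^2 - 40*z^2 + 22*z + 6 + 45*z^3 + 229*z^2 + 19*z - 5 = 45*z^3 + 189*z^2 + 36*z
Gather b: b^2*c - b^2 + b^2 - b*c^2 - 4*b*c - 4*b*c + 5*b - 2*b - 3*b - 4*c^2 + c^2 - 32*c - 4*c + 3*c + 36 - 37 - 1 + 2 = b^2*c + b*(-c^2 - 8*c) - 3*c^2 - 33*c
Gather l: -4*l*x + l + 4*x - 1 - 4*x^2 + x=l*(1 - 4*x) - 4*x^2 + 5*x - 1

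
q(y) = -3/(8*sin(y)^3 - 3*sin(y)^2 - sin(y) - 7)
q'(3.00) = 0.08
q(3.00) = 0.42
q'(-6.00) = -0.04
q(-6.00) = 0.41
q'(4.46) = -0.08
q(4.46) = 0.19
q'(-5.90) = 0.01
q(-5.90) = 0.41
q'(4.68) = -0.01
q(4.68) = 0.18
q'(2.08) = -0.75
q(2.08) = 0.62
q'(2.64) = -0.08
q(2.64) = 0.41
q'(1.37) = 0.87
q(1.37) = 0.90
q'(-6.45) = 0.04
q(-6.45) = 0.43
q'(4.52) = -0.06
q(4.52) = 0.18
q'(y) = -3*(-24*sin(y)^2*cos(y) + 6*sin(y)*cos(y) + cos(y))/(8*sin(y)^3 - 3*sin(y)^2 - sin(y) - 7)^2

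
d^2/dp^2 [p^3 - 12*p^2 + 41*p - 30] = 6*p - 24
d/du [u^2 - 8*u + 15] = 2*u - 8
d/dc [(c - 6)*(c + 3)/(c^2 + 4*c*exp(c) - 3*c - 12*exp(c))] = (-(c - 6)*(c + 3)*(4*c*exp(c) + 2*c - 8*exp(c) - 3) + (2*c - 3)*(c^2 + 4*c*exp(c) - 3*c - 12*exp(c)))/(c^2 + 4*c*exp(c) - 3*c - 12*exp(c))^2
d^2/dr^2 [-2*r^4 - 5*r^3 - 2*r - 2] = 6*r*(-4*r - 5)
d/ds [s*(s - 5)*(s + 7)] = 3*s^2 + 4*s - 35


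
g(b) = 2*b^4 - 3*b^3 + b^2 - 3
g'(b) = 8*b^3 - 9*b^2 + 2*b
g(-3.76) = 570.35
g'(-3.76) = -560.02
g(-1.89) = 46.35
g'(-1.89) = -89.94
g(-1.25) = 9.30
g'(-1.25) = -32.19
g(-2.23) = 84.70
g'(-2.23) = -137.93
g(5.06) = 945.03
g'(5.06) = 816.12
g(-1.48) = 18.51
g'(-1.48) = -48.61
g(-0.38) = -2.65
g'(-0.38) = -2.50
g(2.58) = 40.75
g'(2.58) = 82.64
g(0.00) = -3.00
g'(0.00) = 0.00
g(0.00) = -3.00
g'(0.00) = 0.00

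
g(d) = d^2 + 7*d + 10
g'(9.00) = 25.00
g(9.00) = 154.00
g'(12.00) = 31.00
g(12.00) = 238.00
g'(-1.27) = 4.46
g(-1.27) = 2.72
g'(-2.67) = 1.66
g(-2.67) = -1.56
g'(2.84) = 12.68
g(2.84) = 37.95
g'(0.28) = 7.56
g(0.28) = 12.04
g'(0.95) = 8.90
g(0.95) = 17.55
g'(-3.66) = -0.32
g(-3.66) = -2.22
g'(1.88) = 10.76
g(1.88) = 26.69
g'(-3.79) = -0.58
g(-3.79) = -2.17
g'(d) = 2*d + 7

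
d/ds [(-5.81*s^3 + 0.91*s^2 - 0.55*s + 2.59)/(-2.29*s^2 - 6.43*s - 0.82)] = (13.3049*s^4 + 74.7166*s^3 + 7.1818*s^2 + 10.3698*s + 17.1047)/(5.2441*s^4 + 29.4494*s^3 + 45.1005*s^2 + 10.5452*s + 0.6724)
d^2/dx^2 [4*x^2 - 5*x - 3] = 8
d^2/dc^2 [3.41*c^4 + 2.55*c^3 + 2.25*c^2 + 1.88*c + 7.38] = 40.92*c^2 + 15.3*c + 4.5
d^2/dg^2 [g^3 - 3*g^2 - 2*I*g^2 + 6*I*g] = 6*g - 6 - 4*I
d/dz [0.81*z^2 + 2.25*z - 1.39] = 1.62*z + 2.25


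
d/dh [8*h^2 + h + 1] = 16*h + 1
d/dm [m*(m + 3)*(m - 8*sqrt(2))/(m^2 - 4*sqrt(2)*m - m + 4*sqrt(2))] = (m*(m + 3)*(m - 8*sqrt(2))*(-2*m + 1 + 4*sqrt(2)) + (m*(m + 3) + m*(m - 8*sqrt(2)) + (m + 3)*(m - 8*sqrt(2)))*(m^2 - 4*sqrt(2)*m - m + 4*sqrt(2)))/(m^2 - 4*sqrt(2)*m - m + 4*sqrt(2))^2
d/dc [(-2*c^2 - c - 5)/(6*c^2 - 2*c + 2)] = (5*c^2 + 26*c - 6)/(2*(9*c^4 - 6*c^3 + 7*c^2 - 2*c + 1))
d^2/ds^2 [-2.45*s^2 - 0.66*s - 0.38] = -4.90000000000000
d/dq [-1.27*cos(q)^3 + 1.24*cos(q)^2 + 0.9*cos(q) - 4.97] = (3.81*cos(q)^2 - 2.48*cos(q) - 0.9)*sin(q)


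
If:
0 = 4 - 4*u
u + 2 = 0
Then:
No Solution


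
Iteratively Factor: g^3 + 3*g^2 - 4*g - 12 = (g - 2)*(g^2 + 5*g + 6) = (g - 2)*(g + 3)*(g + 2)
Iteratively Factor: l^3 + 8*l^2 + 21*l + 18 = (l + 2)*(l^2 + 6*l + 9) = (l + 2)*(l + 3)*(l + 3)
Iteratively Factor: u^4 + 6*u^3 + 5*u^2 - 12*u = (u + 3)*(u^3 + 3*u^2 - 4*u) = u*(u + 3)*(u^2 + 3*u - 4) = u*(u - 1)*(u + 3)*(u + 4)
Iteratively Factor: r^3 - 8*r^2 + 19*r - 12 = (r - 1)*(r^2 - 7*r + 12) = (r - 3)*(r - 1)*(r - 4)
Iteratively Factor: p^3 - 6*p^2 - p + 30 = (p - 5)*(p^2 - p - 6) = (p - 5)*(p - 3)*(p + 2)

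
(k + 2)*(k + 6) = k^2 + 8*k + 12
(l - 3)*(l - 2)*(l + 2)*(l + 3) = l^4 - 13*l^2 + 36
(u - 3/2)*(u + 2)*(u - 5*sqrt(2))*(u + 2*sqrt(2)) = u^4 - 3*sqrt(2)*u^3 + u^3/2 - 23*u^2 - 3*sqrt(2)*u^2/2 - 10*u + 9*sqrt(2)*u + 60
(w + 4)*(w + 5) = w^2 + 9*w + 20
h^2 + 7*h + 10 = (h + 2)*(h + 5)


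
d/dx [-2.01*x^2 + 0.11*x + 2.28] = 0.11 - 4.02*x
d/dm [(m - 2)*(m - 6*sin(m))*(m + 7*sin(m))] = (2 - m)*(m + 7*sin(m))*(6*cos(m) - 1) + (m - 2)*(m - 6*sin(m))*(7*cos(m) + 1) + (m - 6*sin(m))*(m + 7*sin(m))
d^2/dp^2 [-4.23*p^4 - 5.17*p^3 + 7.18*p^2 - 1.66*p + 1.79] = -50.76*p^2 - 31.02*p + 14.36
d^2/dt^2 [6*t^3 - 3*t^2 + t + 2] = 36*t - 6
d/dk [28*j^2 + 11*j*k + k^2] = 11*j + 2*k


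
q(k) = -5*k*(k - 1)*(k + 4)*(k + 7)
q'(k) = -5*k*(k - 1)*(k + 4) - 5*k*(k - 1)*(k + 7) - 5*k*(k + 4)*(k + 7) - 5*(k - 1)*(k + 4)*(k + 7) = -20*k^3 - 150*k^2 - 170*k + 140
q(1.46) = -155.11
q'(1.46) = -490.18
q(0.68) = 39.11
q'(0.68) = -51.25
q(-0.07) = -10.20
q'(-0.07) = 151.17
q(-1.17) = -209.45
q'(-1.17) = 165.60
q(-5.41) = 388.72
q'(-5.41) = -163.71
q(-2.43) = -299.01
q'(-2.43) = -45.66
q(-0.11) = -16.36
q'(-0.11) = 156.91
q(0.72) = 36.73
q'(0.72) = -67.62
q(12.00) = -200640.00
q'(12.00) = -58060.00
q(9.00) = -74880.00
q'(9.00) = -28120.00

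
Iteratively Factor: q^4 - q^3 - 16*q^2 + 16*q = (q + 4)*(q^3 - 5*q^2 + 4*q) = (q - 4)*(q + 4)*(q^2 - q) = q*(q - 4)*(q + 4)*(q - 1)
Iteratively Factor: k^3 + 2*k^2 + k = (k)*(k^2 + 2*k + 1) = k*(k + 1)*(k + 1)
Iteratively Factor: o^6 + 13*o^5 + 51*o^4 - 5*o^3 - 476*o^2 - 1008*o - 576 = (o + 4)*(o^5 + 9*o^4 + 15*o^3 - 65*o^2 - 216*o - 144) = (o + 1)*(o + 4)*(o^4 + 8*o^3 + 7*o^2 - 72*o - 144) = (o + 1)*(o + 4)^2*(o^3 + 4*o^2 - 9*o - 36) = (o + 1)*(o + 4)^3*(o^2 - 9) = (o + 1)*(o + 3)*(o + 4)^3*(o - 3)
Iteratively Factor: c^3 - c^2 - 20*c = (c + 4)*(c^2 - 5*c) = (c - 5)*(c + 4)*(c)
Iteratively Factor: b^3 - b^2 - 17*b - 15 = (b + 1)*(b^2 - 2*b - 15) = (b - 5)*(b + 1)*(b + 3)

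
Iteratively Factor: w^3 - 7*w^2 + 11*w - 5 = (w - 5)*(w^2 - 2*w + 1) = (w - 5)*(w - 1)*(w - 1)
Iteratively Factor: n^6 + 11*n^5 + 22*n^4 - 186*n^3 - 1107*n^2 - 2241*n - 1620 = (n + 3)*(n^5 + 8*n^4 - 2*n^3 - 180*n^2 - 567*n - 540) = (n + 3)^2*(n^4 + 5*n^3 - 17*n^2 - 129*n - 180) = (n - 5)*(n + 3)^2*(n^3 + 10*n^2 + 33*n + 36) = (n - 5)*(n + 3)^3*(n^2 + 7*n + 12) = (n - 5)*(n + 3)^3*(n + 4)*(n + 3)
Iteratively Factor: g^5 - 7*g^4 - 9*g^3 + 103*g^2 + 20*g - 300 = (g - 2)*(g^4 - 5*g^3 - 19*g^2 + 65*g + 150) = (g - 5)*(g - 2)*(g^3 - 19*g - 30) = (g - 5)*(g - 2)*(g + 3)*(g^2 - 3*g - 10) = (g - 5)*(g - 2)*(g + 2)*(g + 3)*(g - 5)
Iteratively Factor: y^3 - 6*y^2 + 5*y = (y - 5)*(y^2 - y) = (y - 5)*(y - 1)*(y)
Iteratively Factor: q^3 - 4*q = (q + 2)*(q^2 - 2*q) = (q - 2)*(q + 2)*(q)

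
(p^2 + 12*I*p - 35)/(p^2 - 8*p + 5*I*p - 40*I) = (p + 7*I)/(p - 8)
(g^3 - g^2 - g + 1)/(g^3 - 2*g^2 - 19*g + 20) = (g^2 - 1)/(g^2 - g - 20)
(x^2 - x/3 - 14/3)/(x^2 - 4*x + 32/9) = 3*(3*x^2 - x - 14)/(9*x^2 - 36*x + 32)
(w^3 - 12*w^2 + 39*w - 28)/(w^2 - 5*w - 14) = (w^2 - 5*w + 4)/(w + 2)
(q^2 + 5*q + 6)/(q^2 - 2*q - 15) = (q + 2)/(q - 5)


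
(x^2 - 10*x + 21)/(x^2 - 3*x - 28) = (x - 3)/(x + 4)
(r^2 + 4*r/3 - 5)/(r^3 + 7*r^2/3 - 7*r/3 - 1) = (3*r - 5)/(3*r^2 - 2*r - 1)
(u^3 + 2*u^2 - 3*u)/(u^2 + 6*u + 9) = u*(u - 1)/(u + 3)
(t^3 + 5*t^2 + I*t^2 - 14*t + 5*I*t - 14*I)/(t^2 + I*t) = t + 5 - 14/t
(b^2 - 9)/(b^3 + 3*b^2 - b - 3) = (b - 3)/(b^2 - 1)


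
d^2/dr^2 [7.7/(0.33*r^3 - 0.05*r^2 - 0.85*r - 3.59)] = ((0.77 - 15.246*r)*(-0.33*r^3 + 0.05*r^2 + 0.85*r + 3.59) - 7.7*(-1.98*r^2 + 0.2*r + 1.7)*(-0.99*r^2 + 0.1*r + 0.85))/(-0.33*r^3 + 0.05*r^2 + 0.85*r + 3.59)^3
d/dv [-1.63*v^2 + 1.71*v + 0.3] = 1.71 - 3.26*v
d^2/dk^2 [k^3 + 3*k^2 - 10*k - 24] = 6*k + 6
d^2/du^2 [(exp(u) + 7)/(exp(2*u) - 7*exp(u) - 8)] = (exp(4*u) + 35*exp(3*u) - 99*exp(2*u) + 511*exp(u) - 328)*exp(u)/(exp(6*u) - 21*exp(5*u) + 123*exp(4*u) - 7*exp(3*u) - 984*exp(2*u) - 1344*exp(u) - 512)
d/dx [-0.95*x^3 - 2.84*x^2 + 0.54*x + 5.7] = -2.85*x^2 - 5.68*x + 0.54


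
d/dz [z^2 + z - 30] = 2*z + 1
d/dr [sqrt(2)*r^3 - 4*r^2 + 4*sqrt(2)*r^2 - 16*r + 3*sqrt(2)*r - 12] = 3*sqrt(2)*r^2 - 8*r + 8*sqrt(2)*r - 16 + 3*sqrt(2)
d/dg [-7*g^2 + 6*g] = 6 - 14*g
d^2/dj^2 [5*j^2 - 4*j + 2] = 10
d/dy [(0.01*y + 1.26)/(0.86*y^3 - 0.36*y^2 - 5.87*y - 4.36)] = (-0.0172*y^3 - 3.2472*y^2 + 0.9072*y + 7.3526)/(0.7396*y^6 - 0.6192*y^5 - 9.9668*y^4 - 3.2728*y^3 + 37.5961*y^2 + 51.1864*y + 19.0096)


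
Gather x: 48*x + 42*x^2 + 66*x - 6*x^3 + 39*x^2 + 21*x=-6*x^3 + 81*x^2 + 135*x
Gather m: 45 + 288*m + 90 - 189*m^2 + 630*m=-189*m^2 + 918*m + 135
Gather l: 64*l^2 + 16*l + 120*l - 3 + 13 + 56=64*l^2 + 136*l + 66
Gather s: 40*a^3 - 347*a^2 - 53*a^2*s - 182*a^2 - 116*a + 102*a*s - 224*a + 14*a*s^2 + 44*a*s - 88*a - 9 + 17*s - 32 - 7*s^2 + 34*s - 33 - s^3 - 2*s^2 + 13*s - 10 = 40*a^3 - 529*a^2 - 428*a - s^3 + s^2*(14*a - 9) + s*(-53*a^2 + 146*a + 64) - 84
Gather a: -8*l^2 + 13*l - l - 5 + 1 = -8*l^2 + 12*l - 4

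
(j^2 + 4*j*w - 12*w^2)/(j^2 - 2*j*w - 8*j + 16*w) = (j + 6*w)/(j - 8)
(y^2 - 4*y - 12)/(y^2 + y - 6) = (y^2 - 4*y - 12)/(y^2 + y - 6)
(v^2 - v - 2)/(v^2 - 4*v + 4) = (v + 1)/(v - 2)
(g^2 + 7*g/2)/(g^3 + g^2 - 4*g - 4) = g*(2*g + 7)/(2*(g^3 + g^2 - 4*g - 4))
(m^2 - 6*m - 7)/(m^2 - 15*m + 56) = (m + 1)/(m - 8)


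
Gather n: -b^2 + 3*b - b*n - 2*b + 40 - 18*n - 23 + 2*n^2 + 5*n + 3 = -b^2 + b + 2*n^2 + n*(-b - 13) + 20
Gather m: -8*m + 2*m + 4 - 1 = 3 - 6*m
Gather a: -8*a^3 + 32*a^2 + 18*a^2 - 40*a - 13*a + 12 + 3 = -8*a^3 + 50*a^2 - 53*a + 15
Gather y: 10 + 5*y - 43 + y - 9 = 6*y - 42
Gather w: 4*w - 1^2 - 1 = 4*w - 2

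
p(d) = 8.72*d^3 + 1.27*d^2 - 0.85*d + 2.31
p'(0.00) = -0.85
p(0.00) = 2.31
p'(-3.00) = 226.97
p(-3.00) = -219.15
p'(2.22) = 133.72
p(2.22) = 102.09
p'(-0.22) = -0.14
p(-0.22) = 2.47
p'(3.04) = 248.63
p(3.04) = 256.45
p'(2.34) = 148.34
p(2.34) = 119.00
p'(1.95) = 103.58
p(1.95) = 70.14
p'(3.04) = 248.63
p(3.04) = 256.45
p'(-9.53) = 2350.82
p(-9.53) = -7421.61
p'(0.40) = 4.35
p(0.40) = 2.73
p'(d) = 26.16*d^2 + 2.54*d - 0.85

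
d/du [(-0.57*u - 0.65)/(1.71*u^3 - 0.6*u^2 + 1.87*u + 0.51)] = (1.9494*u^3 + 2.9925*u^2 - 0.78*u + 0.9248)/(2.9241*u^6 - 2.052*u^5 + 6.7554*u^4 - 0.4998*u^3 + 2.8849*u^2 + 1.9074*u + 0.2601)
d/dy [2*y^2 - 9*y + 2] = 4*y - 9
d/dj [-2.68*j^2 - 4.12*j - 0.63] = -5.36*j - 4.12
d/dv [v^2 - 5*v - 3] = 2*v - 5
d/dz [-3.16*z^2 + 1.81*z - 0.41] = 1.81 - 6.32*z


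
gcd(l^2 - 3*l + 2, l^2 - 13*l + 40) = 1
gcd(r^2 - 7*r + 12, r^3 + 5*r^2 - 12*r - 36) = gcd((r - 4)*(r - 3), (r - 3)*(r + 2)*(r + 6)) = r - 3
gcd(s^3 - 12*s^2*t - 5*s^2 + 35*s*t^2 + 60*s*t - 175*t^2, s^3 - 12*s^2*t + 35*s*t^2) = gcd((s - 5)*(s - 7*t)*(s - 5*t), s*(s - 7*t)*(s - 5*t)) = s^2 - 12*s*t + 35*t^2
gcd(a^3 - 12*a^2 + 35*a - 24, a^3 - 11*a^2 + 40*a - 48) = a - 3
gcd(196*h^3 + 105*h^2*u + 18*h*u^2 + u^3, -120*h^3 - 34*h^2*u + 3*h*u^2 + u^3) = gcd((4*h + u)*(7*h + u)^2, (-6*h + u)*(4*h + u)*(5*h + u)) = 4*h + u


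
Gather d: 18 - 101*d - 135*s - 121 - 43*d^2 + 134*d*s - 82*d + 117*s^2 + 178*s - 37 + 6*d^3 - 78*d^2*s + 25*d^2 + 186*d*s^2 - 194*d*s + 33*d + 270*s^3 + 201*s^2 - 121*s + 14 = 6*d^3 + d^2*(-78*s - 18) + d*(186*s^2 - 60*s - 150) + 270*s^3 + 318*s^2 - 78*s - 126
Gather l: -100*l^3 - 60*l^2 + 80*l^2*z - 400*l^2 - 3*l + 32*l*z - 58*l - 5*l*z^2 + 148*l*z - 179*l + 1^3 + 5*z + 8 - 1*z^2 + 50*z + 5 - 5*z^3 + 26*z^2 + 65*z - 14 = -100*l^3 + l^2*(80*z - 460) + l*(-5*z^2 + 180*z - 240) - 5*z^3 + 25*z^2 + 120*z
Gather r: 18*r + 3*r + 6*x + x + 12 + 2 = 21*r + 7*x + 14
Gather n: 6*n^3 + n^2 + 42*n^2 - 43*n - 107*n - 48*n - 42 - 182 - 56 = 6*n^3 + 43*n^2 - 198*n - 280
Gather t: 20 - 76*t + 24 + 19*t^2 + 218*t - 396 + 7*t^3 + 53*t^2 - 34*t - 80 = 7*t^3 + 72*t^2 + 108*t - 432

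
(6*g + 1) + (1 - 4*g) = 2*g + 2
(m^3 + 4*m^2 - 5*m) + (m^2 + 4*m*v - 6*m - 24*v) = m^3 + 5*m^2 + 4*m*v - 11*m - 24*v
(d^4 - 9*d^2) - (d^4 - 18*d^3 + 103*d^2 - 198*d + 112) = 18*d^3 - 112*d^2 + 198*d - 112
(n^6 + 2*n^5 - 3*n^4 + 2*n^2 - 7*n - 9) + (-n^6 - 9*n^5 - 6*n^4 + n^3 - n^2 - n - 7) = -7*n^5 - 9*n^4 + n^3 + n^2 - 8*n - 16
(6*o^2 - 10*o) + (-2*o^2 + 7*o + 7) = 4*o^2 - 3*o + 7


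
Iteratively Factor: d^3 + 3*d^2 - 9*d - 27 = (d + 3)*(d^2 - 9) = (d + 3)^2*(d - 3)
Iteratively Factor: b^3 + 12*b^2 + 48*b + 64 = (b + 4)*(b^2 + 8*b + 16) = (b + 4)^2*(b + 4)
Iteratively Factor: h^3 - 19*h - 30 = (h - 5)*(h^2 + 5*h + 6) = (h - 5)*(h + 3)*(h + 2)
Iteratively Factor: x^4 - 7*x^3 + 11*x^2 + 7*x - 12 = (x - 4)*(x^3 - 3*x^2 - x + 3) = (x - 4)*(x + 1)*(x^2 - 4*x + 3) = (x - 4)*(x - 1)*(x + 1)*(x - 3)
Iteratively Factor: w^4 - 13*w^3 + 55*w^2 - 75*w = (w - 5)*(w^3 - 8*w^2 + 15*w) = (w - 5)^2*(w^2 - 3*w) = w*(w - 5)^2*(w - 3)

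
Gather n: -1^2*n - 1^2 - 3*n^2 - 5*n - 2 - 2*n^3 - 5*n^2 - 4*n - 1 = -2*n^3 - 8*n^2 - 10*n - 4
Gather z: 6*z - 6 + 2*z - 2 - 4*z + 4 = 4*z - 4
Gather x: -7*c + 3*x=-7*c + 3*x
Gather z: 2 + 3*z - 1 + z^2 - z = z^2 + 2*z + 1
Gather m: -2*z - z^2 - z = -z^2 - 3*z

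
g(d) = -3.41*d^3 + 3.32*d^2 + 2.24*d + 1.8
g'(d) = -10.23*d^2 + 6.64*d + 2.24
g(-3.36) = 161.11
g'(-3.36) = -135.56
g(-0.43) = 1.72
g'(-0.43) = -2.51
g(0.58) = 3.55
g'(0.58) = 2.65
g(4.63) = -255.11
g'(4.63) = -186.32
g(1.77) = -2.74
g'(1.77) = -18.06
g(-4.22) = 307.74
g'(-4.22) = -207.96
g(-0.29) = 1.51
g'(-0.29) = -0.55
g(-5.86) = 788.88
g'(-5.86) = -387.96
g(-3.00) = 117.03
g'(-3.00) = -109.75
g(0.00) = 1.80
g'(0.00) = 2.24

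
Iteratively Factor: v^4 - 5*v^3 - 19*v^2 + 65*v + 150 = (v - 5)*(v^3 - 19*v - 30) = (v - 5)^2*(v^2 + 5*v + 6) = (v - 5)^2*(v + 3)*(v + 2)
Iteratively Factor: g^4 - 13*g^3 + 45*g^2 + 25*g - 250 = (g + 2)*(g^3 - 15*g^2 + 75*g - 125) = (g - 5)*(g + 2)*(g^2 - 10*g + 25) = (g - 5)^2*(g + 2)*(g - 5)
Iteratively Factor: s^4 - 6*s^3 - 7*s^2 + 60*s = (s + 3)*(s^3 - 9*s^2 + 20*s) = (s - 4)*(s + 3)*(s^2 - 5*s) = s*(s - 4)*(s + 3)*(s - 5)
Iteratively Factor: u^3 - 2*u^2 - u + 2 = (u - 1)*(u^2 - u - 2) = (u - 1)*(u + 1)*(u - 2)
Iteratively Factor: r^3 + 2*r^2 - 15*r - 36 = (r + 3)*(r^2 - r - 12) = (r - 4)*(r + 3)*(r + 3)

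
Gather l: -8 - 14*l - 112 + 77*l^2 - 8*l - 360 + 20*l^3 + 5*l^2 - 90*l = 20*l^3 + 82*l^2 - 112*l - 480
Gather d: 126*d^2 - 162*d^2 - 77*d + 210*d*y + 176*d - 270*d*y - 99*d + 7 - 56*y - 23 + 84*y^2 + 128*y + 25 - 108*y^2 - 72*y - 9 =-36*d^2 - 60*d*y - 24*y^2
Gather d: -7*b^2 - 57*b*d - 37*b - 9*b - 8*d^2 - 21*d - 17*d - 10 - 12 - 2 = -7*b^2 - 46*b - 8*d^2 + d*(-57*b - 38) - 24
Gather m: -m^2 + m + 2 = -m^2 + m + 2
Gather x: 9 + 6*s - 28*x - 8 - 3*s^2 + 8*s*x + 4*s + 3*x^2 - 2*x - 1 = -3*s^2 + 10*s + 3*x^2 + x*(8*s - 30)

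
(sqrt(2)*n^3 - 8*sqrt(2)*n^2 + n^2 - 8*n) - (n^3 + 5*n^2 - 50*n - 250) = -n^3 + sqrt(2)*n^3 - 8*sqrt(2)*n^2 - 4*n^2 + 42*n + 250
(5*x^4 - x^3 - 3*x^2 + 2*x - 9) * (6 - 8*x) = -40*x^5 + 38*x^4 + 18*x^3 - 34*x^2 + 84*x - 54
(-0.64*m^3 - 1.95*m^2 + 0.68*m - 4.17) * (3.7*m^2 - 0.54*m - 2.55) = -2.368*m^5 - 6.8694*m^4 + 5.201*m^3 - 10.8237*m^2 + 0.5178*m + 10.6335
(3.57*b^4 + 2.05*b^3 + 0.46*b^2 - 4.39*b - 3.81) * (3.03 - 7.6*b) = -27.132*b^5 - 4.7629*b^4 + 2.7155*b^3 + 34.7578*b^2 + 15.6543*b - 11.5443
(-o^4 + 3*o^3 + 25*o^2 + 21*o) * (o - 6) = -o^5 + 9*o^4 + 7*o^3 - 129*o^2 - 126*o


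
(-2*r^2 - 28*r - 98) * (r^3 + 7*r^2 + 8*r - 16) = -2*r^5 - 42*r^4 - 310*r^3 - 878*r^2 - 336*r + 1568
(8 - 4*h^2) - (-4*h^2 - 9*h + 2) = 9*h + 6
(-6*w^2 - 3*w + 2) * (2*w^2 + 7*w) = -12*w^4 - 48*w^3 - 17*w^2 + 14*w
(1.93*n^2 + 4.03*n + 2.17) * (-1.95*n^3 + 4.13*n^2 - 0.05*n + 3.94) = -3.7635*n^5 + 0.112399999999999*n^4 + 12.3159*n^3 + 16.3648*n^2 + 15.7697*n + 8.5498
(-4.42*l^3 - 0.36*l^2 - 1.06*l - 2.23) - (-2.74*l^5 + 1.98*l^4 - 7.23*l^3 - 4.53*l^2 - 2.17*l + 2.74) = 2.74*l^5 - 1.98*l^4 + 2.81*l^3 + 4.17*l^2 + 1.11*l - 4.97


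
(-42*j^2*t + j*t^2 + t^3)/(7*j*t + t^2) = -6*j + t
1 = 1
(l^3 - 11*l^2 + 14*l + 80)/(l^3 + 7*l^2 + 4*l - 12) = (l^2 - 13*l + 40)/(l^2 + 5*l - 6)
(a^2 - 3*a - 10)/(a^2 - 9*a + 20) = (a + 2)/(a - 4)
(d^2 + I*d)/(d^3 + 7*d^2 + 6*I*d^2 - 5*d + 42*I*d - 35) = d/(d^2 + d*(7 + 5*I) + 35*I)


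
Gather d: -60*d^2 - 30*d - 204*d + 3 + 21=-60*d^2 - 234*d + 24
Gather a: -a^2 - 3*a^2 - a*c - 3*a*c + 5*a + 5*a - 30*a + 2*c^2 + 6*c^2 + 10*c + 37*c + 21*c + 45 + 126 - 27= -4*a^2 + a*(-4*c - 20) + 8*c^2 + 68*c + 144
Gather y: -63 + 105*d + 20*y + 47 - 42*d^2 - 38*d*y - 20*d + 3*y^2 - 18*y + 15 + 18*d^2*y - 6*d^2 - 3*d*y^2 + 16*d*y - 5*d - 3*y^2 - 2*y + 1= -48*d^2 - 3*d*y^2 + 80*d + y*(18*d^2 - 22*d)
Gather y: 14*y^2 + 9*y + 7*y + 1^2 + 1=14*y^2 + 16*y + 2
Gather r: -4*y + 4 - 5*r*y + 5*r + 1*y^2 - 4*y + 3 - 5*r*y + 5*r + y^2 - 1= r*(10 - 10*y) + 2*y^2 - 8*y + 6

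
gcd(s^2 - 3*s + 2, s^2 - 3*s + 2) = s^2 - 3*s + 2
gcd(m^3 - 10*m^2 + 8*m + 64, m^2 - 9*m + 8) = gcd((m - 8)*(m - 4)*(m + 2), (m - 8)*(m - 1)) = m - 8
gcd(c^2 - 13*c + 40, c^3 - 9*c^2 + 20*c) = c - 5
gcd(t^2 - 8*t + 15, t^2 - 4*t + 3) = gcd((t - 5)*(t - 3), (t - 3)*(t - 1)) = t - 3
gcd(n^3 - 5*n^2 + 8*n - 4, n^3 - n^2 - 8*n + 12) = n^2 - 4*n + 4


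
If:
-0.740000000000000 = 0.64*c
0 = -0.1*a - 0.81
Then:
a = -8.10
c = -1.16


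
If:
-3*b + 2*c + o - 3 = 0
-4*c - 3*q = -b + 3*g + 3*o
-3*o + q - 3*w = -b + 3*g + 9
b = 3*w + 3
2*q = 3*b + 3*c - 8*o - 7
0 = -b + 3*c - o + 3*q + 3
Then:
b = 650/101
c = 829/101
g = -2906/303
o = 595/101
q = -515/101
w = 347/303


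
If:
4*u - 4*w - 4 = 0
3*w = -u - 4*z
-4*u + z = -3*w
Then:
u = -9/8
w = -17/8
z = 15/8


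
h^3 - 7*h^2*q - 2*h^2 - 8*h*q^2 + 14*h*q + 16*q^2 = (h - 2)*(h - 8*q)*(h + q)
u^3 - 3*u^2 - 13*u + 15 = (u - 5)*(u - 1)*(u + 3)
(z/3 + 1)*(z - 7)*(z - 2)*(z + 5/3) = z^4/3 - 13*z^3/9 - 23*z^2/3 + 61*z/9 + 70/3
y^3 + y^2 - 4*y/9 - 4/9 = (y - 2/3)*(y + 2/3)*(y + 1)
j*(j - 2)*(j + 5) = j^3 + 3*j^2 - 10*j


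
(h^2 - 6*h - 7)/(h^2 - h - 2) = (h - 7)/(h - 2)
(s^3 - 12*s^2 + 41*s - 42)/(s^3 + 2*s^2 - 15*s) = (s^2 - 9*s + 14)/(s*(s + 5))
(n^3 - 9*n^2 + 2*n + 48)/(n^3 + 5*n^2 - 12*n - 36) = (n - 8)/(n + 6)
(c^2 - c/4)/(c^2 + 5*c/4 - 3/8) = 2*c/(2*c + 3)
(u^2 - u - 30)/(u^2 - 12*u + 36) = (u + 5)/(u - 6)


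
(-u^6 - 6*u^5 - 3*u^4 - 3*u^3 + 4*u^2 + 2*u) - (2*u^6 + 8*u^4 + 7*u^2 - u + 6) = -3*u^6 - 6*u^5 - 11*u^4 - 3*u^3 - 3*u^2 + 3*u - 6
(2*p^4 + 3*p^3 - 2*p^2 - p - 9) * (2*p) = 4*p^5 + 6*p^4 - 4*p^3 - 2*p^2 - 18*p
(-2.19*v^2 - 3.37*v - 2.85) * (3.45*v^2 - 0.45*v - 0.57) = -7.5555*v^4 - 10.641*v^3 - 7.0677*v^2 + 3.2034*v + 1.6245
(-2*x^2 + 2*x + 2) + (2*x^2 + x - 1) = 3*x + 1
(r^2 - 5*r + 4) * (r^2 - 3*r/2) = r^4 - 13*r^3/2 + 23*r^2/2 - 6*r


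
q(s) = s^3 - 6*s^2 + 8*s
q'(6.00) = 44.00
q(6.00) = 48.00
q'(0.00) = 8.00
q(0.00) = 0.00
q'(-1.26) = 27.88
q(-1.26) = -21.61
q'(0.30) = 4.67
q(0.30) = 1.89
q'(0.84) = 0.04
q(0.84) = 3.08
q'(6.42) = 54.61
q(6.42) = 68.67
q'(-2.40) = 54.08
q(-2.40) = -67.58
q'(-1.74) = 37.96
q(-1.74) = -37.35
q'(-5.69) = 173.41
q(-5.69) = -424.00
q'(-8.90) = 352.43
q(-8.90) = -1251.43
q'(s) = 3*s^2 - 12*s + 8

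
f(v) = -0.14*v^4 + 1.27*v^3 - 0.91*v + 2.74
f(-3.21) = -51.21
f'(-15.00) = 2746.34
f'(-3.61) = 75.09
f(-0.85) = 2.66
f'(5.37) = 22.24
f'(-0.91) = 2.67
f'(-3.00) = 48.50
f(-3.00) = -40.16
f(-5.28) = -288.21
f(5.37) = 78.10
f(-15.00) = -11357.36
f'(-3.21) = 56.87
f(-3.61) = -77.50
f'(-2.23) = 24.25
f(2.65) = 17.06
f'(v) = -0.56*v^3 + 3.81*v^2 - 0.91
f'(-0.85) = 2.19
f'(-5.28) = 187.74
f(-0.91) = 2.52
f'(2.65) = 15.42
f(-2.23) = -12.78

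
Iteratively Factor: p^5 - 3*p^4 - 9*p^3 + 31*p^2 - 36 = (p + 3)*(p^4 - 6*p^3 + 9*p^2 + 4*p - 12) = (p - 2)*(p + 3)*(p^3 - 4*p^2 + p + 6) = (p - 3)*(p - 2)*(p + 3)*(p^2 - p - 2) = (p - 3)*(p - 2)^2*(p + 3)*(p + 1)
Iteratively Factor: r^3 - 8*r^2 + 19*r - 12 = (r - 3)*(r^2 - 5*r + 4) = (r - 3)*(r - 1)*(r - 4)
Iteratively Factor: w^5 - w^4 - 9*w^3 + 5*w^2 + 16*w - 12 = (w + 2)*(w^4 - 3*w^3 - 3*w^2 + 11*w - 6) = (w - 3)*(w + 2)*(w^3 - 3*w + 2) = (w - 3)*(w + 2)^2*(w^2 - 2*w + 1) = (w - 3)*(w - 1)*(w + 2)^2*(w - 1)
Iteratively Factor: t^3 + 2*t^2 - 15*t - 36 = (t - 4)*(t^2 + 6*t + 9) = (t - 4)*(t + 3)*(t + 3)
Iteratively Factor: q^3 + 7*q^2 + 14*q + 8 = (q + 1)*(q^2 + 6*q + 8) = (q + 1)*(q + 2)*(q + 4)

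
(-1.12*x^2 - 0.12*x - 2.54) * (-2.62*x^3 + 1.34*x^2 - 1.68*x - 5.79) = 2.9344*x^5 - 1.1864*x^4 + 8.3756*x^3 + 3.2828*x^2 + 4.962*x + 14.7066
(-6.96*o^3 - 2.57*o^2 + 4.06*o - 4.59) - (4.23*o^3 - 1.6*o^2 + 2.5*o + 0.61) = -11.19*o^3 - 0.97*o^2 + 1.56*o - 5.2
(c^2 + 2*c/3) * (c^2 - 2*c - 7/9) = c^4 - 4*c^3/3 - 19*c^2/9 - 14*c/27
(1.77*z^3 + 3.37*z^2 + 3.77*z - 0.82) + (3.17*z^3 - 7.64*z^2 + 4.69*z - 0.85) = 4.94*z^3 - 4.27*z^2 + 8.46*z - 1.67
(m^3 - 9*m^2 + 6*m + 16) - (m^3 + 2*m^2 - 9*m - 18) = -11*m^2 + 15*m + 34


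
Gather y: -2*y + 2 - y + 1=3 - 3*y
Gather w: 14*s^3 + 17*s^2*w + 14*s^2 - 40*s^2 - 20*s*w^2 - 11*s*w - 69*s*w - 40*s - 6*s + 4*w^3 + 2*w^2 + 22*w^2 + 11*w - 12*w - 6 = 14*s^3 - 26*s^2 - 46*s + 4*w^3 + w^2*(24 - 20*s) + w*(17*s^2 - 80*s - 1) - 6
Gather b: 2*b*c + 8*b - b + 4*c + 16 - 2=b*(2*c + 7) + 4*c + 14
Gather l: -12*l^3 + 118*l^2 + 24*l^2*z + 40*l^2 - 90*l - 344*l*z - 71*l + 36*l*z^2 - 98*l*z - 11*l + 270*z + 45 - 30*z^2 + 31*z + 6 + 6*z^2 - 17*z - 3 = -12*l^3 + l^2*(24*z + 158) + l*(36*z^2 - 442*z - 172) - 24*z^2 + 284*z + 48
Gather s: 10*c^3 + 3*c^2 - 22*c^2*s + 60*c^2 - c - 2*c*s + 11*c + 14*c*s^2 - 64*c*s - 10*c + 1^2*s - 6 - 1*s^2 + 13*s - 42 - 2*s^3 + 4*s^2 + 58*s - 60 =10*c^3 + 63*c^2 - 2*s^3 + s^2*(14*c + 3) + s*(-22*c^2 - 66*c + 72) - 108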